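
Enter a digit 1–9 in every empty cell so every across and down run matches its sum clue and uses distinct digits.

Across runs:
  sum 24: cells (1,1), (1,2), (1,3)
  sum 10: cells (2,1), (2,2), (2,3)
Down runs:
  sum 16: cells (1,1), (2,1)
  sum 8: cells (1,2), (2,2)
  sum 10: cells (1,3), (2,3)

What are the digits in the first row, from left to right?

9, 7, 8

24 in 3 cells must be {7,8,9}; 16 in 2 cells must be {7,9}.
The 24 across and the 8 down share only 7, so (1,2) = 7.
The 10 across and the 16 down share only 7, so (2,1) = 7.
(2,2) = 8 − 7 = 1 completes the 8 down.
(2,3) = 10 − 8 = 2 completes the 10 across.
(1,1) = 16 − 7 = 9 completes the 16 down.
(1,3) = 24 − 16 = 8 completes the 24 across.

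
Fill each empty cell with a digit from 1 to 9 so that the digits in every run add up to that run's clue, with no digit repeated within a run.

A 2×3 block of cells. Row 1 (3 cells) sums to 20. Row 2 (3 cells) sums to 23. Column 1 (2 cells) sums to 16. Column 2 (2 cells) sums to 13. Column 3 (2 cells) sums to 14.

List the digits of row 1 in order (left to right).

7 5 8

23 in 3 cells must be {6,8,9}; 16 in 2 cells must be {7,9}.
The 23 across and the 16 down share only 9, so (2,1) = 9.
(1,1) = 16 − 9 = 7 completes the 16 down.
Nothing is forced directly, so branch on (2,2), whose candidates are 6 or 8. If (2,2) = 6: then (1,2) would have to be in {4,5,8,9} for the 20 across but in {7} for the 13 down — contradiction. So (2,2) = 8.
(1,2) = 13 − 8 = 5 completes the 13 down.
(1,3) = 20 − 12 = 8 completes the 20 across.
(2,3) = 23 − 17 = 6 completes the 23 across.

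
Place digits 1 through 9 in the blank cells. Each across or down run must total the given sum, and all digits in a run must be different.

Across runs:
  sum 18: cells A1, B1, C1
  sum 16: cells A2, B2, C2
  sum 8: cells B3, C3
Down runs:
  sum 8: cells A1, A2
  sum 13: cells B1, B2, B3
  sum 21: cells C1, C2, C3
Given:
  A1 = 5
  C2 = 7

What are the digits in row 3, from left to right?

3 5

A2 = 8 − 5 = 3 completes the 8 down.
B2 = 16 − 10 = 6 completes the 16 across.
B1 = 4: the only remaining digit allowed by both the 18 across and the 13 down.
C1 = 18 − 9 = 9 completes the 18 across.
B3 = 13 − 10 = 3 completes the 13 down.
C3 = 8 − 3 = 5 completes the 8 across.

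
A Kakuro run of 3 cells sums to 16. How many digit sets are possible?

3 distinct digits from 1–9 sum between 6 and 24.

8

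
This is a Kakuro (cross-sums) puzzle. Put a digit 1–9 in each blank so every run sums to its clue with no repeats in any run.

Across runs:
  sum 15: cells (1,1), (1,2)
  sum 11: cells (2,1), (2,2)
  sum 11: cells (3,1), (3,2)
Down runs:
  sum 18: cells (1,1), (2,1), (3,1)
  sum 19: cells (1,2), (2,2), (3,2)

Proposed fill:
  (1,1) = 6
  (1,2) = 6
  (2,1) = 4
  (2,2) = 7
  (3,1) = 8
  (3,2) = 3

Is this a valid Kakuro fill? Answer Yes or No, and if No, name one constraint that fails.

No — the across run (1,1)–(1,2) sums to 12, not 15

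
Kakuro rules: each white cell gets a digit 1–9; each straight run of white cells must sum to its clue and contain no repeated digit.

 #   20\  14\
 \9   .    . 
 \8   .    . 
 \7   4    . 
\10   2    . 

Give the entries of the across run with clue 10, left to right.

2, 8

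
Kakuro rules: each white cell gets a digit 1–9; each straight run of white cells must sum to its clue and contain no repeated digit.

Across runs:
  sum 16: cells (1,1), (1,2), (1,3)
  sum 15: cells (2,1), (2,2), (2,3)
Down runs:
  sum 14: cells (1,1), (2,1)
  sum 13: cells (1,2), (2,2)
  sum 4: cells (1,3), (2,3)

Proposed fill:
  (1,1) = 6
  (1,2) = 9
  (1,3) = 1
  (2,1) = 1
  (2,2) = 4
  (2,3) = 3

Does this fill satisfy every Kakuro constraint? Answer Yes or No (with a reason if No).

No — the across run (2,1)–(2,3) sums to 8, not 15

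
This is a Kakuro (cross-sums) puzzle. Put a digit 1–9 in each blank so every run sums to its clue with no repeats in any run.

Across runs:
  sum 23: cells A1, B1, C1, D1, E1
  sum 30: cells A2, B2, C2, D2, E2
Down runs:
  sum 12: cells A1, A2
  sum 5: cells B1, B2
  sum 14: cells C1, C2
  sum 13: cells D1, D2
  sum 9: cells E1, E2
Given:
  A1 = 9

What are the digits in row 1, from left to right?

A2 = 12 − 9 = 3 completes the 12 down.
B2 = 4: the only remaining digit allowed by both the 30 across and the 5 down.
B1 = 5 − 4 = 1 completes the 5 down.
No cell is forced outright now. E2 can only be 6 or 8 (the digits allowed by both its 30 across and its 9 down). If E2 = 8: then E1 would have to be in {2,3,4,5,6,7,8} for the 23 across but in {1} for the 9 down — contradiction. So E2 = 6.
E1 = 9 − 6 = 3 completes the 9 down.
Nothing is forced directly, so branch on C1, whose candidates are 6 or 8. If C1 = 8: then D1 would have to be in {2} for the 23 across but in {4,5,6,7,8,9} for the 13 down — contradiction. So C1 = 6.
D1 = 23 − 19 = 4 completes the 23 across.

9 1 6 4 3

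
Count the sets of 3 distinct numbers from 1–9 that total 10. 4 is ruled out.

3 distinct digits from 1–9 sum between 6 and 24.
Dropping sets that contain 4.
Enumerating: {1,2,7}, {1,3,6}, {2,3,5}.

3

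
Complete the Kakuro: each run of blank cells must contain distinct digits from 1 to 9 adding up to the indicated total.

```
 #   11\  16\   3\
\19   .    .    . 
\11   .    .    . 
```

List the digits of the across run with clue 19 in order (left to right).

8 9 2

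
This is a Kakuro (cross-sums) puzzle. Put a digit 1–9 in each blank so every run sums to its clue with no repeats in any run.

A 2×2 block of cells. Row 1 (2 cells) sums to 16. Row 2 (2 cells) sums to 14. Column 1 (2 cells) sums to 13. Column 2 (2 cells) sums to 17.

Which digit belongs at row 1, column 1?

7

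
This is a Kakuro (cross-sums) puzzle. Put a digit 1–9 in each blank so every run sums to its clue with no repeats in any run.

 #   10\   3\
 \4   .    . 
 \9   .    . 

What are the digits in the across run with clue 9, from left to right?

7 2

4 in 2 cells must be {1,3}; 3 in 2 cells must be {1,2}.
The 4 across and the 3 down share only 1, so R1C2 = 1.
R2C2 = 3 − 1 = 2 completes the 3 down.
R1C1 = 4 − 1 = 3 completes the 4 across.
R2C1 = 9 − 2 = 7 completes the 9 across.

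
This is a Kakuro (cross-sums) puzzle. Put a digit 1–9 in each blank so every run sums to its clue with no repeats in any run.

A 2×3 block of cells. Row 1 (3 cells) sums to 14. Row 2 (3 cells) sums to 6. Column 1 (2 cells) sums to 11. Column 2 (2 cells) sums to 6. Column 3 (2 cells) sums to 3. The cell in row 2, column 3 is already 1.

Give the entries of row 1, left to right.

8 4 2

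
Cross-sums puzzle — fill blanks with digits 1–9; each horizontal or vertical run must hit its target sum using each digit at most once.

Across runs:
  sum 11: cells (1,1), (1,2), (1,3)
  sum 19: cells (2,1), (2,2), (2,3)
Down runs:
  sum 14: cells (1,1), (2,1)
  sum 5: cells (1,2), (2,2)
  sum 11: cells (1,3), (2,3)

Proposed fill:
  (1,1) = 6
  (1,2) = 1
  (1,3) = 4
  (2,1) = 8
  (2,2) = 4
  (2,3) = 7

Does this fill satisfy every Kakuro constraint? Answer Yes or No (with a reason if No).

Yes

Across: 6+1+4=11; 8+4+7=19. Down: 6+8=14; 1+4=5; 4+7=11. No digit repeats within any run.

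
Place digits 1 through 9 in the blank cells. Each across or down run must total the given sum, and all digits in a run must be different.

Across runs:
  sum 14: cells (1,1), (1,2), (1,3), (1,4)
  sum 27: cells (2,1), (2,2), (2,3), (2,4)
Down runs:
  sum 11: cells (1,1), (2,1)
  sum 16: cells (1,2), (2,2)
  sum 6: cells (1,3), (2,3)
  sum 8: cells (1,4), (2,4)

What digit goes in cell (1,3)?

16 in 2 cells must be {7,9}.
Only 7 fits (1,2) under both its across sum 14 and down sum 16.
(2,2) = 16 − 7 = 9 completes the 16 down.
Nothing is forced directly, so branch on (1,1), whose candidates are 2 or 4. If (1,1) = 2: that forces (1,4) = 1, after which (2,1) would have to be in {3,4,5,6,7,8} for the 27 across but in {9} for the 11 down — contradiction. So (1,1) = 4.
(2,1) = 11 − 4 = 7 completes the 11 down.
(2,3) = 5: the only remaining digit allowed by both the 27 across and the 6 down.
(2,4) = 27 − 21 = 6 completes the 27 across.
(1,3) = 6 − 5 = 1 completes the 6 down.

1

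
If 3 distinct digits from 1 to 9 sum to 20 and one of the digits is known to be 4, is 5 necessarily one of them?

No

The only way to make 20 from 3 distinct digits under that restriction is {4,7,9}, which does not contain 5.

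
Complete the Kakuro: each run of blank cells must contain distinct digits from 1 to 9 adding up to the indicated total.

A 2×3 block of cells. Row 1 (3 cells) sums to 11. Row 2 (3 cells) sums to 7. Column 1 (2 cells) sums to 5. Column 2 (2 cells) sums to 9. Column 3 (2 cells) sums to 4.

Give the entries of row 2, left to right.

4 2 1

7 in 3 cells must be {1,2,4}; 4 in 2 cells must be {1,3}.
The 7 across and the 4 down share only 1, so (2,3) = 1.
(1,3) = 4 − 1 = 3 completes the 4 down.
Nothing is forced directly, so branch on (2,1), whose candidates are 2 or 4. If (2,1) = 2: then (1,1) would have to be in {1,2,6,7} for the 11 across but in {3} for the 5 down — contradiction. So (2,1) = 4.
(1,1) = 5 − 4 = 1 completes the 5 down.
(1,2) = 11 − 4 = 7 completes the 11 across.
(2,2) = 7 − 5 = 2 completes the 7 across.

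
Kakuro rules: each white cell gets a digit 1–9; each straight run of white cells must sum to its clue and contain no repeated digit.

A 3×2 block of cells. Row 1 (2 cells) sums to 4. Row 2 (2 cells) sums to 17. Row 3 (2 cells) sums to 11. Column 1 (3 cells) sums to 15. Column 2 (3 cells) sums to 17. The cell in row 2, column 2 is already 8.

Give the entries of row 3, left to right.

5 6

4 in 2 cells must be {1,3}; 17 in 2 cells must be {8,9}.
(1,2) = 3: the only remaining digit allowed by both the 4 across and the 17 down.
(2,1) = 17 − 8 = 9 completes the 17 across.
(3,2) = 17 − 11 = 6 completes the 17 down.
(1,1) = 4 − 3 = 1 completes the 4 across.
(3,1) = 11 − 6 = 5 completes the 11 across.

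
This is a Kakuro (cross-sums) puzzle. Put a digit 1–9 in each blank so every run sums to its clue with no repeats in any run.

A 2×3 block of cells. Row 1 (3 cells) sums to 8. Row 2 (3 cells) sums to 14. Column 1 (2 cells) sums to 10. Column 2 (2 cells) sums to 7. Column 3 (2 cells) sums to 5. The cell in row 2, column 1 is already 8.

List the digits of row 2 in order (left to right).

(1,1) = 10 − 8 = 2 completes the 10 down.
Given what's placed, (1,3) must be 1 to fit the 8 across and 5 down.
(2,3) = 5 − 1 = 4 completes the 5 down.
(1,2) = 8 − 3 = 5 completes the 8 across.
(2,2) = 14 − 12 = 2 completes the 14 across.

8 2 4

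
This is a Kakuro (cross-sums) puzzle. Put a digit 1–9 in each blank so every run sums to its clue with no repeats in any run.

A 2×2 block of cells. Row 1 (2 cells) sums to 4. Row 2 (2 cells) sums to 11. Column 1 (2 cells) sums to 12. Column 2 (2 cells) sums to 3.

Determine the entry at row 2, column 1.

4 in 2 cells must be {1,3}; 3 in 2 cells must be {1,2}.
The 4 across and the 12 down share only 3, so (1,1) = 3.
(1,2) = 4 − 3 = 1 completes the 4 across.
(2,1) = 12 − 3 = 9 completes the 12 down.
(2,2) = 11 − 9 = 2 completes the 11 across.

9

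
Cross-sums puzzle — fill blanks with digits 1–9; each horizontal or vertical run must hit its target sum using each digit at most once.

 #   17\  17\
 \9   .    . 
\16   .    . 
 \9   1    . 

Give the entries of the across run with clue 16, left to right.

9, 7

16 in 2 cells must be {7,9}.
Given what's placed, R1C1 must be 7 to fit the 9 across and 17 down.
R1C2 = 9 − 7 = 2 completes the 9 across.
R2C1 = 17 − 8 = 9 completes the 17 down.
R2C2 = 16 − 9 = 7 completes the 16 across.
R3C2 = 9 − 1 = 8 completes the 9 across.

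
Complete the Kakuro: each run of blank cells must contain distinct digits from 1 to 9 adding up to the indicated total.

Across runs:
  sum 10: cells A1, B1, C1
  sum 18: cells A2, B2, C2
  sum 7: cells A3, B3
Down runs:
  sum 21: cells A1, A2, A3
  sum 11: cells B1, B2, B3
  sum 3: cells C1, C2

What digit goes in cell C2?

3 in 2 cells must be {1,2}.
Nothing is forced directly, so branch on C1, whose candidates are 1 or 2. If C1 = 1: that forces C2 = 2, B2 = 7, B1 = 3, A2 = 9, B3 = 1, after which A1 would have to be in {6} for the 10 across but in {4,5,7,8} for the 21 down — contradiction. So C1 = 2.
C2 = 3 − 2 = 1 completes the 3 down.

1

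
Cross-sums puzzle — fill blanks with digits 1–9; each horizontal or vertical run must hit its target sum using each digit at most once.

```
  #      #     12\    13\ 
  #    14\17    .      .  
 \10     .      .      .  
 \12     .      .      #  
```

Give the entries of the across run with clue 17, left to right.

8 9

17 in 2 cells must be {8,9}.
Nothing is forced directly, so branch on R2C1, whose candidates are 5 or 6. If R2C1 = 6: then R2C3 would have to be in {1,3} for the 10 across but in {4,5,6,7,8,9} for the 13 down — contradiction. So R2C1 = 5.
R2C3 = 4: the only remaining digit allowed by both the 10 across and the 13 down.
R3C1 = 14 − 5 = 9 completes the 14 down.
R3C2 = 12 − 9 = 3 completes the 12 across.
R1C2 = 8: the only remaining digit allowed by both the 17 across and the 12 down.
R1C3 = 17 − 8 = 9 completes the 17 across.
R2C2 = 10 − 9 = 1 completes the 10 across.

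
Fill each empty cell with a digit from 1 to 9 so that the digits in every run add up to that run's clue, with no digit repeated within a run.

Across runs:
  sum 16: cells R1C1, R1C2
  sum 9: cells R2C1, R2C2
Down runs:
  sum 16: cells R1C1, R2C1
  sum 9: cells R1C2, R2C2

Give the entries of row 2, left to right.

16 in 2 cells must be {7,9}.
The 16 across and the 9 down share only 7, so R1C2 = 7.
The 9 across and the 16 down share only 7, so R2C1 = 7.
R2C2 = 9 − 7 = 2 completes the 9 across.
R1C1 = 16 − 7 = 9 completes the 16 across.

7, 2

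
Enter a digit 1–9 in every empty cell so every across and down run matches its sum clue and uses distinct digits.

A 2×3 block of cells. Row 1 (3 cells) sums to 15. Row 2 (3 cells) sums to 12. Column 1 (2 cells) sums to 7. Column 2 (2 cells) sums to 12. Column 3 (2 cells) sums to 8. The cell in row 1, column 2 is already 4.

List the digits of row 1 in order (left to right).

6 4 5

(2,2) = 12 − 4 = 8 completes the 12 down.
Nothing is forced directly, so branch on (2,1), whose candidates are 1 or 3. If (2,1) = 3: then (1,1) would have to be in {2,3,5,6,8,9} for the 15 across but in {4} for the 7 down — contradiction. So (2,1) = 1.
(1,1) = 7 − 1 = 6 completes the 7 down.
(1,3) = 15 − 10 = 5 completes the 15 across.
(2,3) = 12 − 9 = 3 completes the 12 across.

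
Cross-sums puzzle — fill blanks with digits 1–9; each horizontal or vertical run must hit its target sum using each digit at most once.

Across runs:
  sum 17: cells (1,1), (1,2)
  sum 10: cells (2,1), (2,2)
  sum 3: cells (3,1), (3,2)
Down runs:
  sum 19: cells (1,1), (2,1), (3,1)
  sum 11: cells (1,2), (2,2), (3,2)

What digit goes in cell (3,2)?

1

17 in 2 cells must be {8,9}; 3 in 2 cells must be {1,2}.
The 17 across and the 11 down share only 8, so (1,2) = 8.
The 3 across and the 19 down share only 2, so (3,1) = 2.
(3,2) = 3 − 2 = 1 completes the 3 across.
(1,1) = 17 − 8 = 9 completes the 17 across.
(2,1) = 19 − 11 = 8 completes the 19 down.
(2,2) = 10 − 8 = 2 completes the 10 across.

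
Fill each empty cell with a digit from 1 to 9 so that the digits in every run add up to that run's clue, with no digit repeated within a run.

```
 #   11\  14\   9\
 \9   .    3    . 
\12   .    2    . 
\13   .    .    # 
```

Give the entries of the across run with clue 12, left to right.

R3C2 = 14 − 5 = 9 completes the 14 down.
R3C1 = 13 − 9 = 4 completes the 13 across.
No cell is forced outright now. R2C1 can only be 1 or 6 (the digits allowed by both its 12 across and its 11 down). If R2C1 = 1: then R1C1 would have to be in {1,2,4,5} for the 9 across but in {6} for the 11 down — contradiction. So R2C1 = 6.
R1C1 = 11 − 10 = 1 completes the 11 down.
R1C3 = 9 − 4 = 5 completes the 9 across.
R2C3 = 12 − 8 = 4 completes the 12 across.

6 2 4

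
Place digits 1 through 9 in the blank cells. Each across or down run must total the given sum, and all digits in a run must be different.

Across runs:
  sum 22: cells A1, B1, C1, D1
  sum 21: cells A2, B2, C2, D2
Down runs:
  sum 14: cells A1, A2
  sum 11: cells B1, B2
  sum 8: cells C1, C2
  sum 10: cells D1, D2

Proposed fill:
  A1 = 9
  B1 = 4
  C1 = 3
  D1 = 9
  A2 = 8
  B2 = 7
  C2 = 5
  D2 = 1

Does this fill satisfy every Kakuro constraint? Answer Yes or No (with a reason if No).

No — the across run A1–D1 sums to 25, not 22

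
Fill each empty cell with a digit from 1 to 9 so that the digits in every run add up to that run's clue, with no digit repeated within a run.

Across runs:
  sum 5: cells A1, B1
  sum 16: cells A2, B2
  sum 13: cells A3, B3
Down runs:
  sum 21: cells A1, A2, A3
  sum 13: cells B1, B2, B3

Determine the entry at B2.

16 in 2 cells must be {7,9}.
The 5 across and the 21 down share only 4, so A1 = 4.
B1 = 5 − 4 = 1 completes the 5 across.
Given what's placed, A2 must be 9 to fit the 16 across and 21 down.
B2 = 16 − 9 = 7 completes the 16 across.
A3 = 21 − 13 = 8 completes the 21 down.
B3 = 13 − 8 = 5 completes the 13 across.

7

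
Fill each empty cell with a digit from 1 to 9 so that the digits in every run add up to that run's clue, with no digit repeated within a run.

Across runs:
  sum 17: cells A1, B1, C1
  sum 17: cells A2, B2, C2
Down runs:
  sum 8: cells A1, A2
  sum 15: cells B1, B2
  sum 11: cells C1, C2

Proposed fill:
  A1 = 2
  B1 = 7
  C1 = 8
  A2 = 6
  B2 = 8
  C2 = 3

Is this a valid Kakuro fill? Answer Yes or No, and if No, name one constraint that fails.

Across: 2+7+8=17; 6+8+3=17. Down: 2+6=8; 7+8=15; 8+3=11. No digit repeats within any run.

Yes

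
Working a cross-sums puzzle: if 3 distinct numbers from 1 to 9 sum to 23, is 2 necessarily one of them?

The only way to make 23 from 3 distinct digits is {6,8,9}, which does not contain 2.

No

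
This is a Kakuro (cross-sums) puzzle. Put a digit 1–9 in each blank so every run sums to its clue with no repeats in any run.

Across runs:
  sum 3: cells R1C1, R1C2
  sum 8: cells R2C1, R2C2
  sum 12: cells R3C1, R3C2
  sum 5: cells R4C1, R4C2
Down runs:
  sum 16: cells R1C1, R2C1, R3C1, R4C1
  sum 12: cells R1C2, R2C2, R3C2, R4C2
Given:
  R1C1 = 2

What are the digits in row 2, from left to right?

3 in 2 cells must be {1,2}.
R1C2 = 3 − 2 = 1 completes the 3 across.
Nothing is forced directly, so branch on R3C2, whose candidates are 3 or 4 or 5. If R3C2 = 3: that forces R3C1 = 9, R4C2 = 2, R2C1 = 1, after which R2C2 would have to be in {7} for the 8 across but in {6} for the 12 down — contradiction. If R3C2 = 4: that forces R3C1 = 8, R4C1 = 1, after which R4C2 would have to be in {4} for the 5 across but in {2,5} for the 12 down — contradiction. So R3C2 = 5.
R2C2 = 2: the only remaining digit allowed by both the 8 across and the 12 down.
R3C1 = 12 − 5 = 7 completes the 12 across.
R4C2 = 12 − 8 = 4 completes the 12 down.
R2C1 = 8 − 2 = 6 completes the 8 across.
R4C1 = 5 − 4 = 1 completes the 5 across.

6, 2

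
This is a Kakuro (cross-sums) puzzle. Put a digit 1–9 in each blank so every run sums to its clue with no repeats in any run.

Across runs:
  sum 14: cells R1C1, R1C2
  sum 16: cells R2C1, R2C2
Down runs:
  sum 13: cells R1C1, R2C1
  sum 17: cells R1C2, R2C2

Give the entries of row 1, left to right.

16 in 2 cells must be {7,9}; 17 in 2 cells must be {8,9}.
The 16 across and the 17 down share only 9, so R2C2 = 9.
R1C2 = 17 − 9 = 8 completes the 17 down.
R2C1 = 16 − 9 = 7 completes the 16 across.
R1C1 = 14 − 8 = 6 completes the 14 across.

6 8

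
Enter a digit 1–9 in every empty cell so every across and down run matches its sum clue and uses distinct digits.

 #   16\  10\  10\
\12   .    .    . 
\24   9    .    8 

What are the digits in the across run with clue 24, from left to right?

9, 7, 8

24 in 3 cells must be {7,8,9}; 16 in 2 cells must be {7,9}.
R1C1 = 16 − 9 = 7 completes the 16 down.
R1C3 = 10 − 8 = 2 completes the 10 down.
R2C2 = 24 − 17 = 7 completes the 24 across.
R1C2 = 12 − 9 = 3 completes the 12 across.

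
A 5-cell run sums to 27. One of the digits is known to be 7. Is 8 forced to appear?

Counterexample: {1,4,6,7,9} sums to 27 under that restriction without using 8.

No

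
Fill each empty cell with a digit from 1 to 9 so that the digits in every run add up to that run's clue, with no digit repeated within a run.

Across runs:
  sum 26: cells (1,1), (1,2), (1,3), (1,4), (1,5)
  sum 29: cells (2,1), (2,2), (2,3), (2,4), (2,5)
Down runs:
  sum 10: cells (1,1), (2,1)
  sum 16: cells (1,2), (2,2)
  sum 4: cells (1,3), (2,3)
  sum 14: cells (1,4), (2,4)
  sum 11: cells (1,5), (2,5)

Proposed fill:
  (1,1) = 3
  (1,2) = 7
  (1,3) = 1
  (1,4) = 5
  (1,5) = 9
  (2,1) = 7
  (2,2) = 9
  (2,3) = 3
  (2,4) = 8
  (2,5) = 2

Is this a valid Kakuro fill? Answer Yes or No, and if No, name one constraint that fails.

No — the across run (1,1)–(1,5) sums to 25, not 26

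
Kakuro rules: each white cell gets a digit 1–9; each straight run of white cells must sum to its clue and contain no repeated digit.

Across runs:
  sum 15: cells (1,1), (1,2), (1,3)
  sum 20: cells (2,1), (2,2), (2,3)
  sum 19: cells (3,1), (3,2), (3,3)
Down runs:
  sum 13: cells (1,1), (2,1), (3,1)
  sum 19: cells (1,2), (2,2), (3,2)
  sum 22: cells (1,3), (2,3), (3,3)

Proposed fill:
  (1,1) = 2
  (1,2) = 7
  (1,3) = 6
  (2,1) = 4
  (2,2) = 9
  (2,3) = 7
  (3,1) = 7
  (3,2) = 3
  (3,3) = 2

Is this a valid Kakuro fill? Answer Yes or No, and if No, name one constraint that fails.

No — the across run (3,1)–(3,3) sums to 12, not 19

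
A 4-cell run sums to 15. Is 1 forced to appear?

Counterexample: {2,3,4,6} sums to 15 without using 1.

No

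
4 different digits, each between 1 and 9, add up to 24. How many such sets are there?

8

4 distinct digits from 1–9 sum between 10 and 30.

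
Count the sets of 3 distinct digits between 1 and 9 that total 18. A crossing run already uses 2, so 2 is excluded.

6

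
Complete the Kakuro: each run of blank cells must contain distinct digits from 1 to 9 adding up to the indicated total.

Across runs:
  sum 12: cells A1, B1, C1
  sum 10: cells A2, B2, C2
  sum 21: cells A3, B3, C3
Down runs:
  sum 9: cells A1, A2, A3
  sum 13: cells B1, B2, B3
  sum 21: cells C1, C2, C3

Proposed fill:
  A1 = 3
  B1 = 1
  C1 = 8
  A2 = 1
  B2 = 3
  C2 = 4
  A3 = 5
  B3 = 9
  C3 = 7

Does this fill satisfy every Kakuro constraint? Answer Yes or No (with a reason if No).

No — the across run A2–C2 sums to 8, not 10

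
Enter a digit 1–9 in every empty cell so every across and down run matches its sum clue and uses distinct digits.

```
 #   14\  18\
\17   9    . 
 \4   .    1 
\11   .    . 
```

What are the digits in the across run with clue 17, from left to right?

17 in 2 cells must be {8,9}; 4 in 2 cells must be {1,3}.
R1C2 = 17 − 9 = 8 completes the 17 across.
R2C1 = 4 − 1 = 3 completes the 4 across.
R3C1 = 14 − 12 = 2 completes the 14 down.
R3C2 = 11 − 2 = 9 completes the 11 across.

9, 8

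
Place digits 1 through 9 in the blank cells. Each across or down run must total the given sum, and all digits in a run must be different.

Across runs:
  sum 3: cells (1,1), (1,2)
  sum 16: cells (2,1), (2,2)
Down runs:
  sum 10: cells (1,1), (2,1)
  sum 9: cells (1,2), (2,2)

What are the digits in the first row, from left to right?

3 in 2 cells must be {1,2}; 16 in 2 cells must be {7,9}.
The 16 across and the 9 down share only 7, so (2,2) = 7.
(1,2) = 9 − 7 = 2 completes the 9 down.
(2,1) = 16 − 7 = 9 completes the 16 across.
(1,1) = 3 − 2 = 1 completes the 3 across.

1 2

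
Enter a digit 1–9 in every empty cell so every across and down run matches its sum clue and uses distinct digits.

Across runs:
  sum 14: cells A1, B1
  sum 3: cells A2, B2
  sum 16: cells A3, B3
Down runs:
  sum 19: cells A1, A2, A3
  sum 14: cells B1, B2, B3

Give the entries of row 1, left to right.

8 6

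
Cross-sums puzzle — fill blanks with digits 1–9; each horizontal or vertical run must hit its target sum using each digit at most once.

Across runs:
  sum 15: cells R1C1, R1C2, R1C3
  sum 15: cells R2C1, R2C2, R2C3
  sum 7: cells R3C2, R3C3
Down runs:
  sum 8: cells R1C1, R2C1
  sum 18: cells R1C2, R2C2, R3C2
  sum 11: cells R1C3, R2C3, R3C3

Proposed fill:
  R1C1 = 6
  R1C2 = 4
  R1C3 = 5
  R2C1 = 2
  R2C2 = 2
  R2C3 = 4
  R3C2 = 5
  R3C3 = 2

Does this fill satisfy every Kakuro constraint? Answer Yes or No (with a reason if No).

No — the across run R2C1–R2C3 sums to 8, not 15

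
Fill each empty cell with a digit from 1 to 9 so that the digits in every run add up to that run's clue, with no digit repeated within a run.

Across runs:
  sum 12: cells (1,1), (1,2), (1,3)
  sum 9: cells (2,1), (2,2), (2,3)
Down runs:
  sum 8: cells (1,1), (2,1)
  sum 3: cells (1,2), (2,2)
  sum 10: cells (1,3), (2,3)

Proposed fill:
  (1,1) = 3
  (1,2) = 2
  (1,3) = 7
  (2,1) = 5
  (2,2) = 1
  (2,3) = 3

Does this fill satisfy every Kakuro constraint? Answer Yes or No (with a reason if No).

Yes

Across: 3+2+7=12; 5+1+3=9. Down: 3+5=8; 2+1=3; 7+3=10. No digit repeats within any run.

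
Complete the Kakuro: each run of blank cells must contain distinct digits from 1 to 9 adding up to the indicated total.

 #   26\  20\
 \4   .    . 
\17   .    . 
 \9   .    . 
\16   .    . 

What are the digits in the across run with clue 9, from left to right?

4 in 2 cells must be {1,3}; 17 in 2 cells must be {8,9}; 16 in 2 cells must be {7,9}.
Only 3 fits R1C1 under both its across sum 4 and down sum 26.
R1C2 = 4 − 3 = 1 completes the 4 across.
Given what's placed, R4C1 must be 9 to fit the 16 across and 26 down.
R4C2 = 16 − 9 = 7 completes the 16 across.
R2C1 = 8: the only remaining digit allowed by both the 17 across and the 26 down.
R2C2 = 17 − 8 = 9 completes the 17 across.
R3C1 = 26 − 20 = 6 completes the 26 down.
R3C2 = 9 − 6 = 3 completes the 9 across.

6 3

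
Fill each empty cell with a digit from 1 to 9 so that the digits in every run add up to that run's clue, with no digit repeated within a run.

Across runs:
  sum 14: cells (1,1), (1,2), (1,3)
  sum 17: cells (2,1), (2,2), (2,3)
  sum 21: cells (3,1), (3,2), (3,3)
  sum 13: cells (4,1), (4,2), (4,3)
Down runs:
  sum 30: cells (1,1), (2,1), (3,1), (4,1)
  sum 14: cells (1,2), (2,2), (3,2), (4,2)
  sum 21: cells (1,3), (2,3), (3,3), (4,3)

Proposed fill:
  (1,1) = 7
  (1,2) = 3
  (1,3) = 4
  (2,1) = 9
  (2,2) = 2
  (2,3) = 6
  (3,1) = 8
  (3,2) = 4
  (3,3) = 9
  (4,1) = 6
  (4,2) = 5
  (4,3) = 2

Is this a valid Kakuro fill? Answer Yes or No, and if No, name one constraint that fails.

Across: 7+3+4=14; 9+2+6=17; 8+4+9=21; 6+5+2=13. Down: 7+9+8+6=30; 3+2+4+5=14; 4+6+9+2=21. No digit repeats within any run.

Yes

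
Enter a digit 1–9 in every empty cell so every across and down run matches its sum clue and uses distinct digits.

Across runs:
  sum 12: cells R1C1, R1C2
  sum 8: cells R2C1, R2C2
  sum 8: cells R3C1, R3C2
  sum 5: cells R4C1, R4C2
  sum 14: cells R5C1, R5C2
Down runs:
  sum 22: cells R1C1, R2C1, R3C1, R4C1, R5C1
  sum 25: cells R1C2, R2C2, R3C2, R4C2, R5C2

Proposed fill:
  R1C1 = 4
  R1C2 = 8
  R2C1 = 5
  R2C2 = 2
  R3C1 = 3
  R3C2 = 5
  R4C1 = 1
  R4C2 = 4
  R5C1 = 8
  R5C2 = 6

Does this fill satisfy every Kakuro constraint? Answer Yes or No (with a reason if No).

No — the across run R2C1–R2C2 sums to 7, not 8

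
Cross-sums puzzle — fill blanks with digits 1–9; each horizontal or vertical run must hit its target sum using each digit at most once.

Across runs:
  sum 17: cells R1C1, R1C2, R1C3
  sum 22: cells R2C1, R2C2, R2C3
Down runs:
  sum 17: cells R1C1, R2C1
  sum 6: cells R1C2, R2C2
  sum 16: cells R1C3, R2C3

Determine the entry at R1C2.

1

17 in 2 cells must be {8,9}; 16 in 2 cells must be {7,9}.
The 22 across and the 6 down share only 5, so R2C2 = 5.
Given what's placed, R2C3 must be 9 to fit the 22 across and 16 down.
R1C2 = 6 − 5 = 1 completes the 6 down.
R1C3 = 16 − 9 = 7 completes the 16 down.
R2C1 = 22 − 14 = 8 completes the 22 across.
R1C1 = 17 − 8 = 9 completes the 17 across.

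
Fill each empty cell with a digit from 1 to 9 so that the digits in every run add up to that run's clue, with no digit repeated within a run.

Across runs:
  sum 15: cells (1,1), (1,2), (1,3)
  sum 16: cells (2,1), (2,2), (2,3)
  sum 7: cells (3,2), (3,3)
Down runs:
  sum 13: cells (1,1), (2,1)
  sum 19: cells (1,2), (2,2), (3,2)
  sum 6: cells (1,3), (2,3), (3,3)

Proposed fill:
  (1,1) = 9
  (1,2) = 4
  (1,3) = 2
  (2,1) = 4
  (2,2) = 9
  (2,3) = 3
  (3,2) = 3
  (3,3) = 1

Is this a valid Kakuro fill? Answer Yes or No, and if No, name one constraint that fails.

No — the down run (1,2)–(3,2) sums to 16, not 19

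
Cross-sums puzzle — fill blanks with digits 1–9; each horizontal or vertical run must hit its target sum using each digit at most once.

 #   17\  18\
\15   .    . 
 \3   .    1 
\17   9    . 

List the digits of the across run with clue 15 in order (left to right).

3 in 2 cells must be {1,2}; 17 in 2 cells must be {8,9}.
R2C1 = 3 − 1 = 2 completes the 3 across.
R3C2 = 17 − 9 = 8 completes the 17 across.
R1C1 = 17 − 11 = 6 completes the 17 down.
R1C2 = 15 − 6 = 9 completes the 15 across.

6 9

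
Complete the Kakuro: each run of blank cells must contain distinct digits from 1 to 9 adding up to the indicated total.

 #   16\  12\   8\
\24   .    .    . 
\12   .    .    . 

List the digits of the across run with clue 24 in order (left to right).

9, 8, 7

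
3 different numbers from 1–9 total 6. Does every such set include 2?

Yes

The only way to make 6 from 3 distinct digits is {1,2,3}, which contains 2.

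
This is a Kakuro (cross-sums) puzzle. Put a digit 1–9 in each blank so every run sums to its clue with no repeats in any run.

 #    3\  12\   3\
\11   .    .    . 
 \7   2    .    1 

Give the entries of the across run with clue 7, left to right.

2 4 1

7 in 3 cells must be {1,2,4}; 3 in 2 cells must be {1,2}.
R1C1 = 3 − 2 = 1 completes the 3 down.
R1C3 = 3 − 1 = 2 completes the 3 down.
R2C2 = 7 − 3 = 4 completes the 7 across.
R1C2 = 11 − 3 = 8 completes the 11 across.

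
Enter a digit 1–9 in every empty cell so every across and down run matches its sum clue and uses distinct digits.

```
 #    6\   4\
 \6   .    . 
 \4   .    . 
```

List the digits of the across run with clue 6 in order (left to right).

5 1

4 in 2 cells must be {1,3}.
The 6 across and the 4 down share only 1, so R1C2 = 1.
The 4 across and the 6 down share only 1, so R2C1 = 1.
R2C2 = 4 − 1 = 3 completes the 4 across.
R1C1 = 6 − 1 = 5 completes the 6 across.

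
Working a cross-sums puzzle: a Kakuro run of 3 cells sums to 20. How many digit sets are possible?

3 distinct digits from 1–9 sum between 6 and 24.
Enumerating: {3,8,9}, {4,7,9}, {5,6,9}, {5,7,8}.

4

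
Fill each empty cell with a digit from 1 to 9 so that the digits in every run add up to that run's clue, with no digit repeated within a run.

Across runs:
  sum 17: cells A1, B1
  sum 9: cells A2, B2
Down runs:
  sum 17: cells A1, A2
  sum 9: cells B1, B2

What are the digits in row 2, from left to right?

8, 1

17 in 2 cells must be {8,9}.
The 17 across and the 9 down share only 8, so B1 = 8.
The 9 across and the 17 down share only 8, so A2 = 8.
B2 = 9 − 8 = 1 completes the 9 across.
A1 = 17 − 8 = 9 completes the 17 across.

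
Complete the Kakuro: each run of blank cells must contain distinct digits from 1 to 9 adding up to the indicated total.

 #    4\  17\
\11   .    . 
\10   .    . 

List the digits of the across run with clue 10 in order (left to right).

1 9

4 in 2 cells must be {1,3}; 17 in 2 cells must be {8,9}.
The 11 across and the 4 down share only 3, so R1C1 = 3.
R1C2 = 11 − 3 = 8 completes the 11 across.
R2C1 = 4 − 3 = 1 completes the 4 down.
R2C2 = 10 − 1 = 9 completes the 10 across.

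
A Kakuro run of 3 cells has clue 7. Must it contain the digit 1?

Yes

The only way to make 7 from 3 distinct digits is {1,2,4}, which contains 1.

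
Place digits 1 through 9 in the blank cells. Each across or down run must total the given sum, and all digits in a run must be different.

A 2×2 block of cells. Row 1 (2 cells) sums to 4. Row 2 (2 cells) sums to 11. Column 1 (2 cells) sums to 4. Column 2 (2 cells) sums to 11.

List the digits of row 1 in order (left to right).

1 3

4 in 2 cells must be {1,3}.
The 4 across and the 11 down share only 3, so (1,2) = 3.
The 11 across and the 4 down share only 3, so (2,1) = 3.
(2,2) = 11 − 3 = 8 completes the 11 across.
(1,1) = 4 − 3 = 1 completes the 4 across.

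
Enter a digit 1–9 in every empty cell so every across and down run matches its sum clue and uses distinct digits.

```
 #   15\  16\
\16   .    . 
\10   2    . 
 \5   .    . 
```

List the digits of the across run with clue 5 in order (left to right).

4, 1

16 in 2 cells must be {7,9}.
R2C2 = 10 − 2 = 8 completes the 10 across.
R3C1 = 4: the only remaining digit allowed by both the 5 across and the 15 down.
R3C2 = 5 − 4 = 1 completes the 5 across.
R1C1 = 15 − 6 = 9 completes the 15 down.
R1C2 = 16 − 9 = 7 completes the 16 across.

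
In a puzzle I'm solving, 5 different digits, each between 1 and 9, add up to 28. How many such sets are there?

9

5 distinct digits from 1–9 sum between 15 and 35.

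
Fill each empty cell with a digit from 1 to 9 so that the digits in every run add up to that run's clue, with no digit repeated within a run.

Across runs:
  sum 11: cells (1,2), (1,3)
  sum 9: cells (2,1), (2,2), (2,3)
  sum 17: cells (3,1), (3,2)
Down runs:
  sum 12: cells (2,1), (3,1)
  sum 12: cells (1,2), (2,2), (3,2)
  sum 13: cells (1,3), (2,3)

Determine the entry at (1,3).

17 in 2 cells must be {8,9}.
Nothing is forced directly, so branch on (3,1), whose candidates are 8 or 9. If (3,1) = 8: that forces (2,1) = 4, after which (2,3) would have to be in {2,3} for the 9 across but in {4,5,6,7,8,9} for the 13 down — contradiction. So (3,1) = 9.
(2,1) = 12 − 9 = 3 completes the 12 down.
(3,2) = 17 − 9 = 8 completes the 17 across.
(1,2) = 3: the only remaining digit allowed by both the 11 across and the 12 down.
(1,3) = 11 − 3 = 8 completes the 11 across.
(2,2) = 12 − 11 = 1 completes the 12 down.
(2,3) = 9 − 4 = 5 completes the 9 across.

8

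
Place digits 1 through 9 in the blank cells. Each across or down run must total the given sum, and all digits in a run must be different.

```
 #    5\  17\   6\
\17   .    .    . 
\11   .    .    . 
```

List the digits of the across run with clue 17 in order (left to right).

3 9 5

17 in 2 cells must be {8,9}.
The 11 across and the 17 down share only 8, so R2C2 = 8.
R1C2 = 17 − 8 = 9 completes the 17 down.
Nothing is forced directly, so branch on R2C1, whose candidates are 1 or 2. If R2C1 = 1: then R1C1 would have to be in {1,2,3,5,6,7} for the 17 across but in {4} for the 5 down — contradiction. So R2C1 = 2.
R1C1 = 5 − 2 = 3 completes the 5 down.
R1C3 = 17 − 12 = 5 completes the 17 across.
R2C3 = 11 − 10 = 1 completes the 11 across.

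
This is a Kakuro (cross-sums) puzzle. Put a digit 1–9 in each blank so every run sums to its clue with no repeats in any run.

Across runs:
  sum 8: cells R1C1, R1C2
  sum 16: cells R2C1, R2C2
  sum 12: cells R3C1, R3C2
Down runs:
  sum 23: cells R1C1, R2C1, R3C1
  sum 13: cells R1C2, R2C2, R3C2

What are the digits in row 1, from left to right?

6, 2

16 in 2 cells must be {7,9}; 23 in 3 cells must be {6,8,9}.
The 8 across and the 23 down share only 6, so R1C1 = 6.
R1C2 = 8 − 6 = 2 completes the 8 across.
Given what's placed, R2C1 must be 9 to fit the 16 across and 23 down.
R2C2 = 16 − 9 = 7 completes the 16 across.
R3C1 = 23 − 15 = 8 completes the 23 down.
R3C2 = 12 − 8 = 4 completes the 12 across.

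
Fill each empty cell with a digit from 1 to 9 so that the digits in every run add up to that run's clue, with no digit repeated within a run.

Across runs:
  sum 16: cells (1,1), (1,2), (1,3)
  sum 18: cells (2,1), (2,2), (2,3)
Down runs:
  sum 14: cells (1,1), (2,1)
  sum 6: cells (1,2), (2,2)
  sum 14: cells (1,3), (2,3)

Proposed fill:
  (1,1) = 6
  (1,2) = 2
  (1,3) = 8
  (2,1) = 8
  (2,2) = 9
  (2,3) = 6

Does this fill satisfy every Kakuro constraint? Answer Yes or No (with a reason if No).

No — the across run (2,1)–(2,3) sums to 23, not 18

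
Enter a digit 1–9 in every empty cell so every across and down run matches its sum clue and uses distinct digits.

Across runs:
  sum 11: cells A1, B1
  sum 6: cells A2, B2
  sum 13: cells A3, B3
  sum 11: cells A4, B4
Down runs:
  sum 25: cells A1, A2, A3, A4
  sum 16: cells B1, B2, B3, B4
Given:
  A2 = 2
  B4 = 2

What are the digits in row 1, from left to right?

B2 = 6 − 2 = 4 completes the 6 across.
A4 = 11 − 2 = 9 completes the 11 across.
No cell is forced outright now. A1 can only be 6 or 8 (the digits allowed by both its 11 across and its 25 down). If A1 = 6: then B1 would have to be in {5} for the 11 across but in {1,3,7,9} for the 16 down — contradiction. So A1 = 8.
B1 = 11 − 8 = 3 completes the 11 across.
A3 = 25 − 19 = 6 completes the 25 down.
B3 = 13 − 6 = 7 completes the 13 across.

8 3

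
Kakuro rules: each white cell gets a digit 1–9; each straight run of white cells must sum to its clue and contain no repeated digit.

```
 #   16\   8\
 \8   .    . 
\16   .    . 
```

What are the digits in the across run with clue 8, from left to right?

7 1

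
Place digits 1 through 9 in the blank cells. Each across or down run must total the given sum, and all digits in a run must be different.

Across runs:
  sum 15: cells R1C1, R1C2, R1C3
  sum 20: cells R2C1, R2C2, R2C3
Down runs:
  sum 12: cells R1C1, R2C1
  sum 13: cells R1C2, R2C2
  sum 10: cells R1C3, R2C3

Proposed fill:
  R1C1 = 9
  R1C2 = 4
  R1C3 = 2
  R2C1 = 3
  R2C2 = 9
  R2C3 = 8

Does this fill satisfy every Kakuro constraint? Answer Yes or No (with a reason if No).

Yes

Across: 9+4+2=15; 3+9+8=20. Down: 9+3=12; 4+9=13; 2+8=10. No digit repeats within any run.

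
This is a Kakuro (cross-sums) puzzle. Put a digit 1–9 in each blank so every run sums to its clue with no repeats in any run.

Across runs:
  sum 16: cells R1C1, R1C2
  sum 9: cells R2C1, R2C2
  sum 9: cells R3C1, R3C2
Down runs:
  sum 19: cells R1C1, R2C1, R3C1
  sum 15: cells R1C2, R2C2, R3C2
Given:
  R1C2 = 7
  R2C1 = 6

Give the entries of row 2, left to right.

16 in 2 cells must be {7,9}.
R1C1 = 16 − 7 = 9 completes the 16 across.
R2C2 = 9 − 6 = 3 completes the 9 across.
R3C1 = 19 − 15 = 4 completes the 19 down.
R3C2 = 9 − 4 = 5 completes the 9 across.

6, 3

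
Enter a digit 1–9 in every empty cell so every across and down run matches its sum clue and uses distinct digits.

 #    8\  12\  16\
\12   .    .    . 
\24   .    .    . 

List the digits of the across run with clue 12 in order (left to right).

1 4 7

24 in 3 cells must be {7,8,9}; 16 in 2 cells must be {7,9}.
The 24 across and the 8 down share only 7, so R2C1 = 7.
Given what's placed, R2C3 must be 9 to fit the 24 across and 16 down.
R1C1 = 8 − 7 = 1 completes the 8 down.
R1C3 = 16 − 9 = 7 completes the 16 down.
R2C2 = 24 − 16 = 8 completes the 24 across.
R1C2 = 12 − 8 = 4 completes the 12 across.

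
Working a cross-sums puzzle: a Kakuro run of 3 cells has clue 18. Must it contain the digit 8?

Counterexample: {2,7,9} sums to 18 without using 8.

No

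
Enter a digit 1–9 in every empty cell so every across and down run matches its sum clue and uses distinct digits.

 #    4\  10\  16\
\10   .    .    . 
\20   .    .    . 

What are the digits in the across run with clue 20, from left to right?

4 in 2 cells must be {1,3}; 16 in 2 cells must be {7,9}.
The 10 across and the 16 down share only 7, so R1C3 = 7.
The 20 across and the 4 down share only 3, so R2C1 = 3.
R2C3 = 16 − 7 = 9 completes the 16 down.
R1C1 = 4 − 3 = 1 completes the 4 down.
R1C2 = 10 − 8 = 2 completes the 10 across.
R2C2 = 20 − 12 = 8 completes the 20 across.

3 8 9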